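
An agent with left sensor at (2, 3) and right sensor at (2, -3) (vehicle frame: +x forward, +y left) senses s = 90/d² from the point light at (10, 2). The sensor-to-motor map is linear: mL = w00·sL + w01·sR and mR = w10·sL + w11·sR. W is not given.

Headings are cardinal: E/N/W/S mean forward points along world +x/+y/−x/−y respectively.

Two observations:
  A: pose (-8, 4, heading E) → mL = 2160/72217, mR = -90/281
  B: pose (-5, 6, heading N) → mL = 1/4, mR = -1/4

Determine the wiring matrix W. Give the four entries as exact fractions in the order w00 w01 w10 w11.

obs A: pose=(-8,4,E) → sL=90/281, sR=90/257, mL=2160/72217, mR=-90/281
obs B: pose=(-5,6,N) → sL=1/4, sR=1/2, mL=1/4, mR=-1/4
sensor matrix S = [[90/281, 90/257], [1/4, 1/2]]; det S = 10485/144434
solve [mL_A; mL_B] = S·[w00; w01] and [mR_A; mR_B] = S·[w10; w11]:
  w00 = -1, w01 = 1, w10 = -1, w11 = 0

-1 1 -1 0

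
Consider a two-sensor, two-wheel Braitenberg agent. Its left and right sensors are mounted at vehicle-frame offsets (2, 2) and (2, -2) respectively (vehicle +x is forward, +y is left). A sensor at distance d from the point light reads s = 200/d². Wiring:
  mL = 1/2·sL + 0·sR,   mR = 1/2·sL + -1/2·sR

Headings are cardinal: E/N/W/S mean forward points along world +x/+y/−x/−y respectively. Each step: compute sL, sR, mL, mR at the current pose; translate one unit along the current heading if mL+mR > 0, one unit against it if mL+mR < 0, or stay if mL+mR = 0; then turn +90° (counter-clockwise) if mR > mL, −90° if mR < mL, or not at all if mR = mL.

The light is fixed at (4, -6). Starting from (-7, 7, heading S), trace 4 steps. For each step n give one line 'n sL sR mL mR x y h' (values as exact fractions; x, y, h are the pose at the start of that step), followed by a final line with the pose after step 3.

0 100/101 20/29 50/101 440/2929 -7 7 S
1 200/269 40/73 100/269 1920/19637 -7 6 W
2 25/49 25/37 25/98 -150/1813 -8 6 N
3 8/13 200/221 4/13 -32/221 -8 7 E
final -7 7 S

n=0: pose=(-7,7,S); sL=100/101, sR=20/29; mL=50/101, mR=440/2929; mL+mR=1890/2929 → advance +1; mR−mL=-10/29 → turn -1·90°
n=1: pose=(-7,6,W); sL=200/269, sR=40/73; mL=100/269, mR=1920/19637; mL+mR=9220/19637 → advance +1; mR−mL=-20/73 → turn -1·90°
n=2: pose=(-8,6,N); sL=25/49, sR=25/37; mL=25/98, mR=-150/1813; mL+mR=625/3626 → advance +1; mR−mL=-25/74 → turn -1·90°
n=3: pose=(-8,7,E); sL=8/13, sR=200/221; mL=4/13, mR=-32/221; mL+mR=36/221 → advance +1; mR−mL=-100/221 → turn -1·90°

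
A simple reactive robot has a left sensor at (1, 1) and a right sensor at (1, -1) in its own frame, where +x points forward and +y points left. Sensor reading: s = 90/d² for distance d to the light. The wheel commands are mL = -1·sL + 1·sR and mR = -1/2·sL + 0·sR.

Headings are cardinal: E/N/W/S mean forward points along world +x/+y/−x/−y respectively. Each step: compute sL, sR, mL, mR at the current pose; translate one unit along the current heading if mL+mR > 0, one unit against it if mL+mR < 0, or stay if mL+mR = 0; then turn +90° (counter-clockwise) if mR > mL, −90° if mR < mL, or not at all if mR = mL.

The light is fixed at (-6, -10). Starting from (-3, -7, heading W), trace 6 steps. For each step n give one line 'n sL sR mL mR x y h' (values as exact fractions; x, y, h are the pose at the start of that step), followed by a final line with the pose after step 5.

n=0: pose=(-3,-7,W); sL=45/4, sR=9/2; mL=-27/4, mR=-45/8; mL+mR=-99/8 → advance -1; mR−mL=9/8 → turn +1·90°
n=1: pose=(-2,-7,S); sL=90/29, sR=90/13; mL=1440/377, mR=-45/29; mL+mR=855/377 → advance +1; mR−mL=-2025/377 → turn -1·90°
n=2: pose=(-2,-8,W); sL=9, sR=5; mL=-4, mR=-9/2; mL+mR=-17/2 → advance -1; mR−mL=-1/2 → turn -1·90°
n=3: pose=(-1,-8,N); sL=18/5, sR=2; mL=-8/5, mR=-9/5; mL+mR=-17/5 → advance -1; mR−mL=-1/5 → turn -1·90°
n=4: pose=(-1,-9,E); sL=9/4, sR=5/2; mL=1/4, mR=-9/8; mL+mR=-7/8 → advance -1; mR−mL=-11/8 → turn -1·90°
n=5: pose=(-2,-9,S); sL=18/5, sR=10; mL=32/5, mR=-9/5; mL+mR=23/5 → advance +1; mR−mL=-41/5 → turn -1·90°

0 45/4 9/2 -27/4 -45/8 -3 -7 W
1 90/29 90/13 1440/377 -45/29 -2 -7 S
2 9 5 -4 -9/2 -2 -8 W
3 18/5 2 -8/5 -9/5 -1 -8 N
4 9/4 5/2 1/4 -9/8 -1 -9 E
5 18/5 10 32/5 -9/5 -2 -9 S
final -2 -10 W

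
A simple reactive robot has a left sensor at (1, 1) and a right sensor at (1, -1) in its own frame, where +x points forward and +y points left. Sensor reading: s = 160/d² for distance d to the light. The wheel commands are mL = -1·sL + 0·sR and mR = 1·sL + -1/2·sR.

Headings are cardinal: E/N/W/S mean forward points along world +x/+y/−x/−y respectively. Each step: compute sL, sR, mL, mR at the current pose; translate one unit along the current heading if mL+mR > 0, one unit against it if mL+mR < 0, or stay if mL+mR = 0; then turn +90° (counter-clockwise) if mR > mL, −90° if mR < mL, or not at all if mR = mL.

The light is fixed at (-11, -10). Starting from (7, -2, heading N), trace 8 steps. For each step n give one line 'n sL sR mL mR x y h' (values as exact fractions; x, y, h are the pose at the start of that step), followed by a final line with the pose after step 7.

n=0: pose=(7,-2,N); sL=16/37, sR=80/221; mL=-16/37, mR=2056/8177; mL+mR=-40/221 → advance -1; mR−mL=5592/8177 → turn +1·90°
n=1: pose=(7,-3,W); sL=32/65, sR=160/353; mL=-32/65, mR=6096/22945; mL+mR=-80/353 → advance -1; mR−mL=17392/22945 → turn +1·90°
n=2: pose=(8,-3,S); sL=40/109, sR=4/9; mL=-40/109, mR=142/981; mL+mR=-2/9 → advance -1; mR−mL=502/981 → turn +1·90°
n=3: pose=(8,-2,E); sL=160/481, sR=160/449; mL=-160/481, mR=33360/215969; mL+mR=-80/449 → advance -1; mR−mL=105200/215969 → turn +1·90°
n=4: pose=(7,-2,N); sL=16/37, sR=80/221; mL=-16/37, mR=2056/8177; mL+mR=-40/221 → advance -1; mR−mL=5592/8177 → turn +1·90°
n=5: pose=(7,-3,W); sL=32/65, sR=160/353; mL=-32/65, mR=6096/22945; mL+mR=-80/353 → advance -1; mR−mL=17392/22945 → turn +1·90°
n=6: pose=(8,-3,S); sL=40/109, sR=4/9; mL=-40/109, mR=142/981; mL+mR=-2/9 → advance -1; mR−mL=502/981 → turn +1·90°
n=7: pose=(8,-2,E); sL=160/481, sR=160/449; mL=-160/481, mR=33360/215969; mL+mR=-80/449 → advance -1; mR−mL=105200/215969 → turn +1·90°

0 16/37 80/221 -16/37 2056/8177 7 -2 N
1 32/65 160/353 -32/65 6096/22945 7 -3 W
2 40/109 4/9 -40/109 142/981 8 -3 S
3 160/481 160/449 -160/481 33360/215969 8 -2 E
4 16/37 80/221 -16/37 2056/8177 7 -2 N
5 32/65 160/353 -32/65 6096/22945 7 -3 W
6 40/109 4/9 -40/109 142/981 8 -3 S
7 160/481 160/449 -160/481 33360/215969 8 -2 E
final 7 -2 N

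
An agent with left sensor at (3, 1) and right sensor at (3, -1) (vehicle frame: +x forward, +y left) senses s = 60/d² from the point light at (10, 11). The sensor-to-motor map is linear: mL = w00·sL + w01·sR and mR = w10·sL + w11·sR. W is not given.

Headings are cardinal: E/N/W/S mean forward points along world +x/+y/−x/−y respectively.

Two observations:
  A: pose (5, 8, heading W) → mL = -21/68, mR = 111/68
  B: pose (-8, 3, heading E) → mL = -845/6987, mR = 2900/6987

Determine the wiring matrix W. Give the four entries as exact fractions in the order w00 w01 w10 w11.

-1 1/2 1 1

obs A: pose=(5,8,W) → sL=3/4, sR=15/17, mL=-21/68, mR=111/68
obs B: pose=(-8,3,E) → sL=30/137, sR=10/51, mL=-845/6987, mR=2900/6987
sensor matrix S = [[3/4, 15/17], [30/137, 10/51]]; det S = -215/4658
solve [mL_A; mL_B] = S·[w00; w01] and [mR_A; mR_B] = S·[w10; w11]:
  w00 = -1, w01 = 1/2, w10 = 1, w11 = 1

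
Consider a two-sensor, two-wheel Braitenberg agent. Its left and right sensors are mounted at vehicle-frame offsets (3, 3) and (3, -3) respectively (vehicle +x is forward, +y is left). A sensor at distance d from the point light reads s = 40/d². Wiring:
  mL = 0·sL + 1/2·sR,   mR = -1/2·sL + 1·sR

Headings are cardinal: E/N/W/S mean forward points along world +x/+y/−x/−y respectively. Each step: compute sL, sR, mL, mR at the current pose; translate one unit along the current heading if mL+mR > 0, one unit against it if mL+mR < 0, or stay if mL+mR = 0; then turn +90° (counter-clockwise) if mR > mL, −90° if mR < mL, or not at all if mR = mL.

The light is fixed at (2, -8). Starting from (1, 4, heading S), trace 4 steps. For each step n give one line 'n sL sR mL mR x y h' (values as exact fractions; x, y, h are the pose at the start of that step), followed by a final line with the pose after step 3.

n=0: pose=(1,4,S); sL=8/17, sR=40/97; mL=20/97, mR=292/1649; mL+mR=632/1649 → advance +1; mR−mL=-48/1649 → turn -1·90°
n=1: pose=(1,3,W); sL=1/2, sR=10/53; mL=5/53, mR=-13/212; mL+mR=7/212 → advance +1; mR−mL=-33/212 → turn -1·90°
n=2: pose=(0,3,N); sL=40/221, sR=40/197; mL=20/197, mR=4900/43537; mL+mR=9320/43537 → advance +1; mR−mL=480/43537 → turn +1·90°
n=3: pose=(0,4,W); sL=20/53, sR=4/25; mL=2/25, mR=-38/1325; mL+mR=68/1325 → advance +1; mR−mL=-144/1325 → turn -1·90°

0 8/17 40/97 20/97 292/1649 1 4 S
1 1/2 10/53 5/53 -13/212 1 3 W
2 40/221 40/197 20/197 4900/43537 0 3 N
3 20/53 4/25 2/25 -38/1325 0 4 W
final -1 4 N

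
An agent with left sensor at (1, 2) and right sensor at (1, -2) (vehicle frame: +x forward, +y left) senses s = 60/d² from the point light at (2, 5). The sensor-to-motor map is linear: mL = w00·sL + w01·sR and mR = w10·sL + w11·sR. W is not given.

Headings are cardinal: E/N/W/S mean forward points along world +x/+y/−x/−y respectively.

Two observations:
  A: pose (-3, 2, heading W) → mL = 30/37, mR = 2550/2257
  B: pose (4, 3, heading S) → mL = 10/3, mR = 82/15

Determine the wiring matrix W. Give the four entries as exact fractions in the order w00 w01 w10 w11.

0 1/2 -1/2 1

obs A: pose=(-3,2,W) → sL=60/61, sR=60/37, mL=30/37, mR=2550/2257
obs B: pose=(4,3,S) → sL=12/5, sR=20/3, mL=10/3, mR=82/15
sensor matrix S = [[60/61, 60/37], [12/5, 20/3]]; det S = 6016/2257
solve [mL_A; mL_B] = S·[w00; w01] and [mR_A; mR_B] = S·[w10; w11]:
  w00 = 0, w01 = 1/2, w10 = -1/2, w11 = 1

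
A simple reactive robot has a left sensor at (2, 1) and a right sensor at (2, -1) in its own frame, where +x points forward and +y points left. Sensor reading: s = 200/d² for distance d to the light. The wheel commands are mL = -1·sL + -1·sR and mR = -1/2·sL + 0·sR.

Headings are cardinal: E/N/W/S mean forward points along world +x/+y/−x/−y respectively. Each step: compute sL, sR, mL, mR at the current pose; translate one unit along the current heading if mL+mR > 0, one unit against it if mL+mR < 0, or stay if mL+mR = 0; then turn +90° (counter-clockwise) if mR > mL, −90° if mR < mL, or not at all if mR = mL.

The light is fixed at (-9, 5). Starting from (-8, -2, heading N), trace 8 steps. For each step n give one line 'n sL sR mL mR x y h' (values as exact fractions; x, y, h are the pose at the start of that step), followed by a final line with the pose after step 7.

0 8 200/29 -432/29 -4 -8 -2 N
1 100/41 4 -264/41 -50/41 -8 -3 W
2 200/109 200/101 -42000/11009 -100/109 -7 -3 S
3 50/13 5/2 -165/26 -25/13 -7 -2 E
4 8 200/29 -432/29 -4 -8 -2 N
5 100/41 4 -264/41 -50/41 -8 -3 W
6 200/109 200/101 -42000/11009 -100/109 -7 -3 S
7 50/13 5/2 -165/26 -25/13 -7 -2 E
final -8 -2 N

n=0: pose=(-8,-2,N); sL=8, sR=200/29; mL=-432/29, mR=-4; mL+mR=-548/29 → advance -1; mR−mL=316/29 → turn +1·90°
n=1: pose=(-8,-3,W); sL=100/41, sR=4; mL=-264/41, mR=-50/41; mL+mR=-314/41 → advance -1; mR−mL=214/41 → turn +1·90°
n=2: pose=(-7,-3,S); sL=200/109, sR=200/101; mL=-42000/11009, mR=-100/109; mL+mR=-52100/11009 → advance -1; mR−mL=31900/11009 → turn +1·90°
n=3: pose=(-7,-2,E); sL=50/13, sR=5/2; mL=-165/26, mR=-25/13; mL+mR=-215/26 → advance -1; mR−mL=115/26 → turn +1·90°
n=4: pose=(-8,-2,N); sL=8, sR=200/29; mL=-432/29, mR=-4; mL+mR=-548/29 → advance -1; mR−mL=316/29 → turn +1·90°
n=5: pose=(-8,-3,W); sL=100/41, sR=4; mL=-264/41, mR=-50/41; mL+mR=-314/41 → advance -1; mR−mL=214/41 → turn +1·90°
n=6: pose=(-7,-3,S); sL=200/109, sR=200/101; mL=-42000/11009, mR=-100/109; mL+mR=-52100/11009 → advance -1; mR−mL=31900/11009 → turn +1·90°
n=7: pose=(-7,-2,E); sL=50/13, sR=5/2; mL=-165/26, mR=-25/13; mL+mR=-215/26 → advance -1; mR−mL=115/26 → turn +1·90°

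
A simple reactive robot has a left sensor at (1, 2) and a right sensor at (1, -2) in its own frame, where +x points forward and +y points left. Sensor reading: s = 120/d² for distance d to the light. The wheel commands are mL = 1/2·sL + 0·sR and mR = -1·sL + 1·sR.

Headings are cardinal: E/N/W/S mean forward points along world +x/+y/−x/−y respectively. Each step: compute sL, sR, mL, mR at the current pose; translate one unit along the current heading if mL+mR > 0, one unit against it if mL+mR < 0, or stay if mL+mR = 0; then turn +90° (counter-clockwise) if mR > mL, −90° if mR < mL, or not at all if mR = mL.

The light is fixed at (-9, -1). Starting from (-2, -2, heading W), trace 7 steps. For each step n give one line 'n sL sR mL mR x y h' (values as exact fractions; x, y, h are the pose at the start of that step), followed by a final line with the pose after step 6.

0 8/3 120/37 4/3 64/111 -2 -2 W
1 15/2 15/8 15/4 -45/8 -3 -2 N
2 120/49 24/13 60/49 -384/637 -3 -3 E
3 4/3 60/17 2/3 112/51 -2 -3 S
4 24/13 120/89 12/13 -576/1157 -2 -4 E
5 30/29 30/13 15/29 480/377 -1 -4 S
6 24/17 40/39 12/17 -256/663 -1 -5 E
final 0 -5 S

n=0: pose=(-2,-2,W); sL=8/3, sR=120/37; mL=4/3, mR=64/111; mL+mR=212/111 → advance +1; mR−mL=-28/37 → turn -1·90°
n=1: pose=(-3,-2,N); sL=15/2, sR=15/8; mL=15/4, mR=-45/8; mL+mR=-15/8 → advance -1; mR−mL=-75/8 → turn -1·90°
n=2: pose=(-3,-3,E); sL=120/49, sR=24/13; mL=60/49, mR=-384/637; mL+mR=396/637 → advance +1; mR−mL=-1164/637 → turn -1·90°
n=3: pose=(-2,-3,S); sL=4/3, sR=60/17; mL=2/3, mR=112/51; mL+mR=146/51 → advance +1; mR−mL=26/17 → turn +1·90°
n=4: pose=(-2,-4,E); sL=24/13, sR=120/89; mL=12/13, mR=-576/1157; mL+mR=492/1157 → advance +1; mR−mL=-1644/1157 → turn -1·90°
n=5: pose=(-1,-4,S); sL=30/29, sR=30/13; mL=15/29, mR=480/377; mL+mR=675/377 → advance +1; mR−mL=285/377 → turn +1·90°
n=6: pose=(-1,-5,E); sL=24/17, sR=40/39; mL=12/17, mR=-256/663; mL+mR=212/663 → advance +1; mR−mL=-724/663 → turn -1·90°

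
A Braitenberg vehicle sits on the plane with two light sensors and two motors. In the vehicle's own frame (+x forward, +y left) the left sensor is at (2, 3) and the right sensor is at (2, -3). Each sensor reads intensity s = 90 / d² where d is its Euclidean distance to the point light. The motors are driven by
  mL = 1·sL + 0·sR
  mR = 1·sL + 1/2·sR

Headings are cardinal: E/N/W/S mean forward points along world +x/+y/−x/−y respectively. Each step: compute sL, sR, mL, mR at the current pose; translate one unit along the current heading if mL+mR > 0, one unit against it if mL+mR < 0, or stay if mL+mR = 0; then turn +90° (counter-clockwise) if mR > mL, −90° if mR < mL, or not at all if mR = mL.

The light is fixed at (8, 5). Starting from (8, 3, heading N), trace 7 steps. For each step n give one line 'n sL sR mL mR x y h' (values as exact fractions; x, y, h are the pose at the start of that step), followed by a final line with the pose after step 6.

0 10 10 10 15 8 3 N
1 9/2 45/4 9/2 81/8 8 4 W
2 90/13 18/5 90/13 567/65 7 4 S
3 45 45/13 45 1215/26 7 3 E
4 10 10 10 15 8 3 N
5 9/2 45/4 9/2 81/8 8 4 W
6 90/13 18/5 90/13 567/65 7 4 S
final 7 3 E

n=0: pose=(8,3,N); sL=10, sR=10; mL=10, mR=15; mL+mR=25 → advance +1; mR−mL=5 → turn +1·90°
n=1: pose=(8,4,W); sL=9/2, sR=45/4; mL=9/2, mR=81/8; mL+mR=117/8 → advance +1; mR−mL=45/8 → turn +1·90°
n=2: pose=(7,4,S); sL=90/13, sR=18/5; mL=90/13, mR=567/65; mL+mR=1017/65 → advance +1; mR−mL=9/5 → turn +1·90°
n=3: pose=(7,3,E); sL=45, sR=45/13; mL=45, mR=1215/26; mL+mR=2385/26 → advance +1; mR−mL=45/26 → turn +1·90°
n=4: pose=(8,3,N); sL=10, sR=10; mL=10, mR=15; mL+mR=25 → advance +1; mR−mL=5 → turn +1·90°
n=5: pose=(8,4,W); sL=9/2, sR=45/4; mL=9/2, mR=81/8; mL+mR=117/8 → advance +1; mR−mL=45/8 → turn +1·90°
n=6: pose=(7,4,S); sL=90/13, sR=18/5; mL=90/13, mR=567/65; mL+mR=1017/65 → advance +1; mR−mL=9/5 → turn +1·90°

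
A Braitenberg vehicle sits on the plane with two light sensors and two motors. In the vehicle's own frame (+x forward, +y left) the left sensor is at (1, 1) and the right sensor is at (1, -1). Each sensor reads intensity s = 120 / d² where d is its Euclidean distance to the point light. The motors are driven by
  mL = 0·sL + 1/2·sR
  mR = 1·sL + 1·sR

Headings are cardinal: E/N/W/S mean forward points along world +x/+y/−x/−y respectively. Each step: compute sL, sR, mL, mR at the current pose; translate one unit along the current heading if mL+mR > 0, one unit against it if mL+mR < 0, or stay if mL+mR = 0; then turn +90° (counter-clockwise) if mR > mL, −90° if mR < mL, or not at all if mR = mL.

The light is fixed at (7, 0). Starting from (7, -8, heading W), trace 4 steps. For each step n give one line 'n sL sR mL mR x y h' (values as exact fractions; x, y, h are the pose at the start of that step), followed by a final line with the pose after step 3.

0 60/41 12/5 6/5 792/205 7 -8 W
1 40/27 24/17 12/17 1328/459 6 -8 S
2 15/8 6/5 3/5 123/40 6 -9 E
3 24/13 24/13 12/13 48/13 7 -9 N
final 7 -8 W

n=0: pose=(7,-8,W); sL=60/41, sR=12/5; mL=6/5, mR=792/205; mL+mR=1038/205 → advance +1; mR−mL=546/205 → turn +1·90°
n=1: pose=(6,-8,S); sL=40/27, sR=24/17; mL=12/17, mR=1328/459; mL+mR=1652/459 → advance +1; mR−mL=1004/459 → turn +1·90°
n=2: pose=(6,-9,E); sL=15/8, sR=6/5; mL=3/5, mR=123/40; mL+mR=147/40 → advance +1; mR−mL=99/40 → turn +1·90°
n=3: pose=(7,-9,N); sL=24/13, sR=24/13; mL=12/13, mR=48/13; mL+mR=60/13 → advance +1; mR−mL=36/13 → turn +1·90°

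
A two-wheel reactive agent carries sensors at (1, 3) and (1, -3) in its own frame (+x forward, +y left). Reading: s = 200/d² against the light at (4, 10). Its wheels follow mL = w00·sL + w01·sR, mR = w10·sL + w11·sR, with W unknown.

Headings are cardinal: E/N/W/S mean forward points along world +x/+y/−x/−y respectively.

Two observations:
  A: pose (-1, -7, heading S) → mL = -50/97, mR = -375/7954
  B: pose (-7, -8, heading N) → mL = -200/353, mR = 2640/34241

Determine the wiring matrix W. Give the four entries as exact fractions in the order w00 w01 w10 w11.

0 -1 -1/2 1/2

obs A: pose=(-1,-7,S) → sL=25/41, sR=50/97, mL=-50/97, mR=-375/7954
obs B: pose=(-7,-8,N) → sL=40/97, sR=200/353, mL=-200/353, mR=2640/34241
sensor matrix S = [[25/41, 50/97], [40/97, 200/353]]; det S = 18099000/136176457
solve [mL_A; mL_B] = S·[w00; w01] and [mR_A; mR_B] = S·[w10; w11]:
  w00 = 0, w01 = -1, w10 = -1/2, w11 = 1/2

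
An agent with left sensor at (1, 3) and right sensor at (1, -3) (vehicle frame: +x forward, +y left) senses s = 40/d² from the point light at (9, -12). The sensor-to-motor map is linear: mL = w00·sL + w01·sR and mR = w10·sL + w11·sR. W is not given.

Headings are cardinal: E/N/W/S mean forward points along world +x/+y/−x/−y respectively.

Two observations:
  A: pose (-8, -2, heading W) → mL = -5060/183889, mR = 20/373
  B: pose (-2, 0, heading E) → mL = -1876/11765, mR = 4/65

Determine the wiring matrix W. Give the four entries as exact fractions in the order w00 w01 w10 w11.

1/2 -1 1/2 0

obs A: pose=(-8,-2,W) → sL=40/373, sR=40/493, mL=-5060/183889, mR=20/373
obs B: pose=(-2,0,E) → sL=8/65, sR=40/181, mL=-1876/11765, mR=4/65
sensor matrix S = [[40/373, 40/493], [8/65, 40/181]]; det S = 5933568/432690817
solve [mL_A; mL_B] = S·[w00; w01] and [mR_A; mR_B] = S·[w10; w11]:
  w00 = 1/2, w01 = -1, w10 = 1/2, w11 = 0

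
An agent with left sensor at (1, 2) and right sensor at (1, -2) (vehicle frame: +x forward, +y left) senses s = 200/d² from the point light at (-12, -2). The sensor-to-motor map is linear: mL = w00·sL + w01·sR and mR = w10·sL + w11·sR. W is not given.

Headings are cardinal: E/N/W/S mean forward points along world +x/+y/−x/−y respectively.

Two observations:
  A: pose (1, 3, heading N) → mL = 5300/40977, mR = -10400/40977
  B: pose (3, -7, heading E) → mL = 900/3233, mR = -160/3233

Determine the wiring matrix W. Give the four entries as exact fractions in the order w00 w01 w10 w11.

obs A: pose=(1,3,N) → sL=200/157, sR=200/261, mL=5300/40977, mR=-10400/40977
obs B: pose=(3,-7,E) → sL=40/53, sR=40/61, mL=900/3233, mR=-160/3233
sensor matrix S = [[200/157, 200/261], [40/53, 40/61]]; det S = 34048000/132478641
solve [mL_A; mL_B] = S·[w00; w01] and [mR_A; mR_B] = S·[w10; w11]:
  w00 = -1/2, w01 = 1, w10 = -1/2, w11 = 1/2

-1/2 1 -1/2 1/2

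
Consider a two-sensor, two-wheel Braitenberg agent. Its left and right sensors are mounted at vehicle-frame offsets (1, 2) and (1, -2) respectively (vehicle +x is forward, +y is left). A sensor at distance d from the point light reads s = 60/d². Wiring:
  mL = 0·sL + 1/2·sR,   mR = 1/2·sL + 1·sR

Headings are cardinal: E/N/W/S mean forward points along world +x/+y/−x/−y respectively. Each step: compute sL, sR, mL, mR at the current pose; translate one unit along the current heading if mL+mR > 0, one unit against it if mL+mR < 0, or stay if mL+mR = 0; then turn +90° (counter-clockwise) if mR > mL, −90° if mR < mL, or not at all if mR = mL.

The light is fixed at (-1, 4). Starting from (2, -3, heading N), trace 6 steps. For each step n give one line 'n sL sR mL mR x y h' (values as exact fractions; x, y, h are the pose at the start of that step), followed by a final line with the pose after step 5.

0 60/37 60/61 30/61 4050/2257 2 -3 N
1 15/17 3 3/2 117/34 2 -2 W
2 12/13 60/49 30/49 1074/637 1 -2 S
3 30/17 2/3 1/3 79/51 1 -3 E
4 60/37 60/61 30/61 4050/2257 2 -3 N
5 15/17 3 3/2 117/34 2 -2 W
final 1 -2 S

n=0: pose=(2,-3,N); sL=60/37, sR=60/61; mL=30/61, mR=4050/2257; mL+mR=5160/2257 → advance +1; mR−mL=2940/2257 → turn +1·90°
n=1: pose=(2,-2,W); sL=15/17, sR=3; mL=3/2, mR=117/34; mL+mR=84/17 → advance +1; mR−mL=33/17 → turn +1·90°
n=2: pose=(1,-2,S); sL=12/13, sR=60/49; mL=30/49, mR=1074/637; mL+mR=1464/637 → advance +1; mR−mL=684/637 → turn +1·90°
n=3: pose=(1,-3,E); sL=30/17, sR=2/3; mL=1/3, mR=79/51; mL+mR=32/17 → advance +1; mR−mL=62/51 → turn +1·90°
n=4: pose=(2,-3,N); sL=60/37, sR=60/61; mL=30/61, mR=4050/2257; mL+mR=5160/2257 → advance +1; mR−mL=2940/2257 → turn +1·90°
n=5: pose=(2,-2,W); sL=15/17, sR=3; mL=3/2, mR=117/34; mL+mR=84/17 → advance +1; mR−mL=33/17 → turn +1·90°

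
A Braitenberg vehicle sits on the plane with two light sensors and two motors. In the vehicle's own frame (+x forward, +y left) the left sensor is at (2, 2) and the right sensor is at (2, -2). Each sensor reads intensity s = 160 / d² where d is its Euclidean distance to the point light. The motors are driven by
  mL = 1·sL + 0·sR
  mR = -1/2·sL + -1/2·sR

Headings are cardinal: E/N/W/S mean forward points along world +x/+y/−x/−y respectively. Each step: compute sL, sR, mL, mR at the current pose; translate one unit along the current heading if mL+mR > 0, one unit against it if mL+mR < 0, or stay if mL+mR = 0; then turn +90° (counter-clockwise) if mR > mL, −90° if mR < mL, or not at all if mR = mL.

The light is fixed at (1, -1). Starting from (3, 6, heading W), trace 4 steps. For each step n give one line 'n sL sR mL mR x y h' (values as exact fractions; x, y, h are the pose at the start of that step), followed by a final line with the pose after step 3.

0 32/5 160/81 32/5 -1696/405 3 6 W
1 80/41 16/9 80/41 -688/369 2 6 N
2 160/109 32/9 160/109 -2464/981 2 7 E
3 4 4 4 -4 1 7 S
final 1 7 W

n=0: pose=(3,6,W); sL=32/5, sR=160/81; mL=32/5, mR=-1696/405; mL+mR=896/405 → advance +1; mR−mL=-4288/405 → turn -1·90°
n=1: pose=(2,6,N); sL=80/41, sR=16/9; mL=80/41, mR=-688/369; mL+mR=32/369 → advance +1; mR−mL=-1408/369 → turn -1·90°
n=2: pose=(2,7,E); sL=160/109, sR=32/9; mL=160/109, mR=-2464/981; mL+mR=-1024/981 → advance -1; mR−mL=-3904/981 → turn -1·90°
n=3: pose=(1,7,S); sL=4, sR=4; mL=4, mR=-4; mL+mR=0 → advance +0; mR−mL=-8 → turn -1·90°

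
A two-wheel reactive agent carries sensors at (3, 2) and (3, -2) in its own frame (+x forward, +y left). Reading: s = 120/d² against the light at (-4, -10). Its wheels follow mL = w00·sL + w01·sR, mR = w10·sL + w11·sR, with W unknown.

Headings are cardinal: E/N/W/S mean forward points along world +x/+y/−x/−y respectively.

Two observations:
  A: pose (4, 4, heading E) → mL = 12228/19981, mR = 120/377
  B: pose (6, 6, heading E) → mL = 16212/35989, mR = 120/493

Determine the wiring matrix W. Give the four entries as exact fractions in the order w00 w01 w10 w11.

1/2 1 1 0

obs A: pose=(4,4,E) → sL=120/377, sR=24/53, mL=12228/19981, mR=120/377
obs B: pose=(6,6,E) → sL=120/493, sR=24/73, mL=16212/35989, mR=120/493
sensor matrix S = [[120/377, 24/53], [120/493, 24/73]]; det S = -138240/24796421
solve [mL_A; mL_B] = S·[w00; w01] and [mR_A; mR_B] = S·[w10; w11]:
  w00 = 1/2, w01 = 1, w10 = 1, w11 = 0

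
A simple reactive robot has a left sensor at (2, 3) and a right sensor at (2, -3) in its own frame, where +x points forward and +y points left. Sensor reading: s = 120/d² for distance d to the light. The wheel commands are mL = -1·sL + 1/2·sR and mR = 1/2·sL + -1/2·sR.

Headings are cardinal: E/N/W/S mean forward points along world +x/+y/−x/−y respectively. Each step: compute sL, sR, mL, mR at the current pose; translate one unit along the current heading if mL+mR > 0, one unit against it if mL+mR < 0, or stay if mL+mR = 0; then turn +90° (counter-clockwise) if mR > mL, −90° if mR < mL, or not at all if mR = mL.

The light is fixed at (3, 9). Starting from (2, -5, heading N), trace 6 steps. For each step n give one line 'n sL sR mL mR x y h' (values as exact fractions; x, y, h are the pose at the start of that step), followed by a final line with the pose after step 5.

n=0: pose=(2,-5,N); sL=3/4, sR=30/37; mL=-51/148, mR=-9/296; mL+mR=-3/8 → advance -1; mR−mL=93/296 → turn +1·90°
n=1: pose=(2,-6,W); sL=40/111, sR=40/51; mL=20/629, mR=-400/1887; mL+mR=-20/111 → advance -1; mR−mL=-460/1887 → turn -1·90°
n=2: pose=(3,-6,N); sL=60/89, sR=60/89; mL=-30/89, mR=0; mL+mR=-30/89 → advance -1; mR−mL=30/89 → turn +1·90°
n=3: pose=(3,-7,W); sL=24/73, sR=120/173; mL=228/12629, mR=-2304/12629; mL+mR=-12/73 → advance -1; mR−mL=-2532/12629 → turn -1·90°
n=4: pose=(4,-7,N); sL=3/5, sR=30/53; mL=-84/265, mR=9/530; mL+mR=-3/10 → advance -1; mR−mL=177/530 → turn +1·90°
n=5: pose=(4,-8,W); sL=120/401, sR=120/197; mL=420/78997, mR=-12240/78997; mL+mR=-60/401 → advance -1; mR−mL=-12660/78997 → turn -1·90°

0 3/4 30/37 -51/148 -9/296 2 -5 N
1 40/111 40/51 20/629 -400/1887 2 -6 W
2 60/89 60/89 -30/89 0 3 -6 N
3 24/73 120/173 228/12629 -2304/12629 3 -7 W
4 3/5 30/53 -84/265 9/530 4 -7 N
5 120/401 120/197 420/78997 -12240/78997 4 -8 W
final 5 -8 N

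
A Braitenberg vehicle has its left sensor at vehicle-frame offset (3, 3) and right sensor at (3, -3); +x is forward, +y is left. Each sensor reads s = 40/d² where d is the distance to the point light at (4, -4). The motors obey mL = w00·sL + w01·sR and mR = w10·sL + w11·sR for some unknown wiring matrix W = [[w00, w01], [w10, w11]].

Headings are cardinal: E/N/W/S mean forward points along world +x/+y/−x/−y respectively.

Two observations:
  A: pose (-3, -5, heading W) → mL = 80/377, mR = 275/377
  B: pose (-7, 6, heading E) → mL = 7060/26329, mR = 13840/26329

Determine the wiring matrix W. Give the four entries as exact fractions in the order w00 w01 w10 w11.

-1/2 1 1 1

obs A: pose=(-3,-5,W) → sL=10/29, sR=5/13, mL=80/377, mR=275/377
obs B: pose=(-7,6,E) → sL=40/233, sR=40/113, mL=7060/26329, mR=13840/26329
sensor matrix S = [[10/29, 5/13], [40/233, 40/113]]; det S = 556200/9926033
solve [mL_A; mL_B] = S·[w00; w01] and [mR_A; mR_B] = S·[w10; w11]:
  w00 = -1/2, w01 = 1, w10 = 1, w11 = 1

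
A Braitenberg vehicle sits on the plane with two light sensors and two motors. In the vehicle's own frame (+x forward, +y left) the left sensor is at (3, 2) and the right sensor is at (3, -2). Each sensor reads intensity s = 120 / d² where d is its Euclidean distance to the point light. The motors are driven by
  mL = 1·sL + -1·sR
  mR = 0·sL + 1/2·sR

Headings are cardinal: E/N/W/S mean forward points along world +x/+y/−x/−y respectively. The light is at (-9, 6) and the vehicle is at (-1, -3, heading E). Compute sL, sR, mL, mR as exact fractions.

left sensor world pos  = (2, -1); dL² = 170
right sensor world pos = (2, -5); dR² = 242
sL = 120/170 = 12/17
sR = 120/242 = 60/121
mL = 1·sL + -1·sR = 432/2057
mR = 0·sL + 1/2·sR = 30/121

12/17 60/121 432/2057 30/121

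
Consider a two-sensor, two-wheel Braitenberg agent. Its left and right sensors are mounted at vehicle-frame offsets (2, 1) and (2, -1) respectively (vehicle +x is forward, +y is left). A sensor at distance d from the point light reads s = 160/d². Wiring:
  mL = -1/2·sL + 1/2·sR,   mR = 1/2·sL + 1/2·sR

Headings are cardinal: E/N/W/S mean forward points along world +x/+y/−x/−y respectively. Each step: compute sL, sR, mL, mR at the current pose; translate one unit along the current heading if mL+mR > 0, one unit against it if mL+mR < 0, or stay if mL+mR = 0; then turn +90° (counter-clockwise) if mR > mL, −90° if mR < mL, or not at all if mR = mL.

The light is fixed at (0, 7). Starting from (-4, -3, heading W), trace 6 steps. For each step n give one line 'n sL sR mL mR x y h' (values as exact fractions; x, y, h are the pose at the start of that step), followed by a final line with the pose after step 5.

n=0: pose=(-4,-3,W); sL=160/157, sR=160/117; mL=3200/18369, mR=21920/18369; mL+mR=160/117 → advance +1; mR−mL=160/157 → turn +1·90°
n=1: pose=(-5,-3,S); sL=1, sR=8/9; mL=-1/18, mR=17/18; mL+mR=8/9 → advance +1; mR−mL=1 → turn +1·90°
n=2: pose=(-5,-4,E); sL=160/109, sR=160/153; mL=-3520/16677, mR=20960/16677; mL+mR=160/153 → advance +1; mR−mL=160/109 → turn +1·90°
n=3: pose=(-4,-4,N); sL=80/53, sR=16/9; mL=64/477, mR=784/477; mL+mR=16/9 → advance +1; mR−mL=80/53 → turn +1·90°
n=4: pose=(-4,-3,W); sL=160/157, sR=160/117; mL=3200/18369, mR=21920/18369; mL+mR=160/117 → advance +1; mR−mL=160/157 → turn +1·90°
n=5: pose=(-5,-3,S); sL=1, sR=8/9; mL=-1/18, mR=17/18; mL+mR=8/9 → advance +1; mR−mL=1 → turn +1·90°

0 160/157 160/117 3200/18369 21920/18369 -4 -3 W
1 1 8/9 -1/18 17/18 -5 -3 S
2 160/109 160/153 -3520/16677 20960/16677 -5 -4 E
3 80/53 16/9 64/477 784/477 -4 -4 N
4 160/157 160/117 3200/18369 21920/18369 -4 -3 W
5 1 8/9 -1/18 17/18 -5 -3 S
final -5 -4 E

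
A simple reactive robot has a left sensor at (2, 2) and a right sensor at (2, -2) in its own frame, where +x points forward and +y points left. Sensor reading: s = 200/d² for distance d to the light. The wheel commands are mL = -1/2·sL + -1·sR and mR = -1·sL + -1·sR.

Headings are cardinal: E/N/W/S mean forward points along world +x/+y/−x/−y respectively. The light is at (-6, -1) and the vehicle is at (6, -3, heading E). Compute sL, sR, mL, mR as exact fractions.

left sensor world pos  = (8, -1); dL² = 196
right sensor world pos = (8, -5); dR² = 212
sL = 200/196 = 50/49
sR = 200/212 = 50/53
mL = -1/2·sL + -1·sR = -3775/2597
mR = -1·sL + -1·sR = -5100/2597

50/49 50/53 -3775/2597 -5100/2597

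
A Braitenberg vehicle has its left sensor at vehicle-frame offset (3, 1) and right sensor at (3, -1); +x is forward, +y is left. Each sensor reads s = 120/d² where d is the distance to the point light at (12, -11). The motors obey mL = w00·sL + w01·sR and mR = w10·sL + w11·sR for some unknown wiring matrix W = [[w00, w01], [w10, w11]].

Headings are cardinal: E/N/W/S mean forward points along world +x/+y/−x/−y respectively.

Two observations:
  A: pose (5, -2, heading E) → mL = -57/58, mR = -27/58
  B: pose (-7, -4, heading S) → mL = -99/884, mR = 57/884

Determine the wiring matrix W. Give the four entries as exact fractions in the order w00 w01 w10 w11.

obs A: pose=(5,-2,E) → sL=30/29, sR=3/2, mL=-57/58, mR=-27/58
obs B: pose=(-7,-4,S) → sL=6/17, sR=15/52, mL=-99/884, mR=57/884
sensor matrix S = [[30/29, 3/2], [6/17, 15/52]]; det S = -2961/12818
solve [mL_A; mL_B] = S·[w00; w01] and [mR_A; mR_B] = S·[w10; w11]:
  w00 = 1/2, w01 = -1, w10 = 1, w11 = -1

1/2 -1 1 -1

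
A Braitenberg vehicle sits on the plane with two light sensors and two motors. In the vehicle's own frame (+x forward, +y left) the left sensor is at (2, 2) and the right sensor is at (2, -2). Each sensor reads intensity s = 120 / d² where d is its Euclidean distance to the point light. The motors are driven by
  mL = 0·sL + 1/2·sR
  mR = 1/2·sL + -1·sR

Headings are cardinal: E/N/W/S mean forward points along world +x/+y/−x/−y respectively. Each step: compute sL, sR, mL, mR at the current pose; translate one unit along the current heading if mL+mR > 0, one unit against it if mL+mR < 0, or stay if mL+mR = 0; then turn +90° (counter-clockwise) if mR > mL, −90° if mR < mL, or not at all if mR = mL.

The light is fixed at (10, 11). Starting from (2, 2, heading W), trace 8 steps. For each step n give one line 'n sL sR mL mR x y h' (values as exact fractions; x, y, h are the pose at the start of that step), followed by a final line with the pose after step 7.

n=0: pose=(2,2,W); sL=120/221, sR=120/149; mL=60/149, mR=-17580/32929; mL+mR=-4320/32929 → advance -1; mR−mL=-30840/32929 → turn -1·90°
n=1: pose=(3,2,N); sL=12/13, sR=60/37; mL=30/37, mR=-558/481; mL+mR=-168/481 → advance -1; mR−mL=-948/481 → turn -1·90°
n=2: pose=(3,1,E); sL=120/89, sR=120/169; mL=60/169, mR=-540/15041; mL+mR=4800/15041 → advance +1; mR−mL=-5880/15041 → turn -1·90°
n=3: pose=(4,1,S); sL=3/4, sR=15/26; mL=15/52, mR=-21/104; mL+mR=9/104 → advance +1; mR−mL=-51/104 → turn -1·90°
n=4: pose=(4,0,W); sL=120/233, sR=24/29; mL=12/29, mR=-3852/6757; mL+mR=-1056/6757 → advance -1; mR−mL=-6648/6757 → turn -1·90°
n=5: pose=(5,0,N); sL=12/13, sR=4/3; mL=2/3, mR=-34/39; mL+mR=-8/39 → advance -1; mR−mL=-20/13 → turn -1·90°
n=6: pose=(5,-1,E); sL=120/109, sR=24/41; mL=12/41, mR=-156/4469; mL+mR=1152/4469 → advance +1; mR−mL=-1464/4469 → turn -1·90°
n=7: pose=(6,-1,S); sL=3/5, sR=15/29; mL=15/58, mR=-63/290; mL+mR=6/145 → advance +1; mR−mL=-69/145 → turn -1·90°

0 120/221 120/149 60/149 -17580/32929 2 2 W
1 12/13 60/37 30/37 -558/481 3 2 N
2 120/89 120/169 60/169 -540/15041 3 1 E
3 3/4 15/26 15/52 -21/104 4 1 S
4 120/233 24/29 12/29 -3852/6757 4 0 W
5 12/13 4/3 2/3 -34/39 5 0 N
6 120/109 24/41 12/41 -156/4469 5 -1 E
7 3/5 15/29 15/58 -63/290 6 -1 S
final 6 -2 W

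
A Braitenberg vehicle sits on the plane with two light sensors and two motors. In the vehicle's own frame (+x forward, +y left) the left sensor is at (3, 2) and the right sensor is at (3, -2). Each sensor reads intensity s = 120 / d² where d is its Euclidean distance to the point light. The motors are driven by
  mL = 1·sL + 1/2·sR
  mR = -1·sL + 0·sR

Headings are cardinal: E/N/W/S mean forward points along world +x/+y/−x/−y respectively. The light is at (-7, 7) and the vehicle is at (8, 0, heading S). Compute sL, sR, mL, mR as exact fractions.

left sensor world pos  = (10, -3); dL² = 389
right sensor world pos = (6, -3); dR² = 269
sL = 120/389 = 120/389
sR = 120/269 = 120/269
mL = 1·sL + 1/2·sR = 55620/104641
mR = -1·sL + 0·sR = -120/389

120/389 120/269 55620/104641 -120/389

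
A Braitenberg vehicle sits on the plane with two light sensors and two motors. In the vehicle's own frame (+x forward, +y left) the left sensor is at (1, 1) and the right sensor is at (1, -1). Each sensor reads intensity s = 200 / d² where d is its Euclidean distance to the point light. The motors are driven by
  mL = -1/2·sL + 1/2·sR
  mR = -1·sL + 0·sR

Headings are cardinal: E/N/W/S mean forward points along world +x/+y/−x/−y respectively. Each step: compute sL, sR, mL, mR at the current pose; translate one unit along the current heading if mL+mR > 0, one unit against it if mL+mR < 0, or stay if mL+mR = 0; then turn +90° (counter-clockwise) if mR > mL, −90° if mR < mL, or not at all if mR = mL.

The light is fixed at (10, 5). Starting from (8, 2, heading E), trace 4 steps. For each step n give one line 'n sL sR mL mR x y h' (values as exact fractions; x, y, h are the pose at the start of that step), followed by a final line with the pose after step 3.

n=0: pose=(8,2,E); sL=40, sR=200/17; mL=-240/17, mR=-40; mL+mR=-920/17 → advance -1; mR−mL=-440/17 → turn -1·90°
n=1: pose=(7,2,S); sL=10, sR=25/4; mL=-15/8, mR=-10; mL+mR=-95/8 → advance -1; mR−mL=-65/8 → turn -1·90°
n=2: pose=(7,3,W); sL=8, sR=200/17; mL=32/17, mR=-8; mL+mR=-104/17 → advance -1; mR−mL=-168/17 → turn -1·90°
n=3: pose=(8,3,N); sL=20, sR=100; mL=40, mR=-20; mL+mR=20 → advance +1; mR−mL=-60 → turn -1·90°

0 40 200/17 -240/17 -40 8 2 E
1 10 25/4 -15/8 -10 7 2 S
2 8 200/17 32/17 -8 7 3 W
3 20 100 40 -20 8 3 N
final 8 4 E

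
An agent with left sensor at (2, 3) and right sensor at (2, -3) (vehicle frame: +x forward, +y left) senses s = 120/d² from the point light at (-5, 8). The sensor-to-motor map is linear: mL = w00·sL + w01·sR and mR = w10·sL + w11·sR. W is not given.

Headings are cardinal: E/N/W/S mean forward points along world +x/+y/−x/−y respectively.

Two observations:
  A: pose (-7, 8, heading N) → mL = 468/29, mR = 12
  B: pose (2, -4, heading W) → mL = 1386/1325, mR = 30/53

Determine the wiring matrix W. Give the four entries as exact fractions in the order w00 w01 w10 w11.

1 1/2 0 1/2

obs A: pose=(-7,8,N) → sL=120/29, sR=24, mL=468/29, mR=12
obs B: pose=(2,-4,W) → sL=12/25, sR=60/53, mL=1386/1325, mR=30/53
sensor matrix S = [[120/29, 24], [12/25, 60/53]]; det S = -262656/38425
solve [mL_A; mL_B] = S·[w00; w01] and [mR_A; mR_B] = S·[w10; w11]:
  w00 = 1, w01 = 1/2, w10 = 0, w11 = 1/2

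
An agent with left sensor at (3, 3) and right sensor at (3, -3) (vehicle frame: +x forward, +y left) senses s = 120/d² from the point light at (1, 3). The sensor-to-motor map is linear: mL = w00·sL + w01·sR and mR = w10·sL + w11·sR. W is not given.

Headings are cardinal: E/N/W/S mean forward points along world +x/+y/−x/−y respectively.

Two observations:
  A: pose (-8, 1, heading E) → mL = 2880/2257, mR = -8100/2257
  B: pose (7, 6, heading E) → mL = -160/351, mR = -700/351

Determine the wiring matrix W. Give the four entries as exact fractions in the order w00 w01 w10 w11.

1 -1 -1/2 -1

obs A: pose=(-8,1,E) → sL=120/37, sR=120/61, mL=2880/2257, mR=-8100/2257
obs B: pose=(7,6,E) → sL=40/39, sR=40/27, mL=-160/351, mR=-700/351
sensor matrix S = [[120/37, 120/61], [40/39, 40/27]]; det S = 736000/264069
solve [mL_A; mL_B] = S·[w00; w01] and [mR_A; mR_B] = S·[w10; w11]:
  w00 = 1, w01 = -1, w10 = -1/2, w11 = -1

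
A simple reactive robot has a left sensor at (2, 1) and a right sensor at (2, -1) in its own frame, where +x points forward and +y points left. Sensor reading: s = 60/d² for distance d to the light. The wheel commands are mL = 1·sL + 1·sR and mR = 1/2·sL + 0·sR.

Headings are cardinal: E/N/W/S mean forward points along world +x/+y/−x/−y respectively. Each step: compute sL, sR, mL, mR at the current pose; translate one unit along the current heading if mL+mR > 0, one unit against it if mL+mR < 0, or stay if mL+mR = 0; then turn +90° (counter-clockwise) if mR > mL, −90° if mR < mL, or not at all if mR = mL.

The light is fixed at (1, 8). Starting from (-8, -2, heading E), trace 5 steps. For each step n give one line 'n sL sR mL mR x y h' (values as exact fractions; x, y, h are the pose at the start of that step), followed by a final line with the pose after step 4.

n=0: pose=(-8,-2,E); sL=6/13, sR=6/17; mL=180/221, mR=3/13; mL+mR=231/221 → advance +1; mR−mL=-129/221 → turn -1·90°
n=1: pose=(-7,-2,S); sL=60/193, sR=4/15; mL=1672/2895, mR=30/193; mL+mR=2122/2895 → advance +1; mR−mL=-1222/2895 → turn -1·90°
n=2: pose=(-7,-3,W); sL=15/61, sR=3/10; mL=333/610, mR=15/122; mL+mR=204/305 → advance +1; mR−mL=-129/305 → turn -1·90°
n=3: pose=(-8,-3,N); sL=60/181, sR=12/29; mL=3912/5249, mR=30/181; mL+mR=4782/5249 → advance +1; mR−mL=-3042/5249 → turn -1·90°
n=4: pose=(-8,-2,E); sL=6/13, sR=6/17; mL=180/221, mR=3/13; mL+mR=231/221 → advance +1; mR−mL=-129/221 → turn -1·90°

0 6/13 6/17 180/221 3/13 -8 -2 E
1 60/193 4/15 1672/2895 30/193 -7 -2 S
2 15/61 3/10 333/610 15/122 -7 -3 W
3 60/181 12/29 3912/5249 30/181 -8 -3 N
4 6/13 6/17 180/221 3/13 -8 -2 E
final -7 -2 S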